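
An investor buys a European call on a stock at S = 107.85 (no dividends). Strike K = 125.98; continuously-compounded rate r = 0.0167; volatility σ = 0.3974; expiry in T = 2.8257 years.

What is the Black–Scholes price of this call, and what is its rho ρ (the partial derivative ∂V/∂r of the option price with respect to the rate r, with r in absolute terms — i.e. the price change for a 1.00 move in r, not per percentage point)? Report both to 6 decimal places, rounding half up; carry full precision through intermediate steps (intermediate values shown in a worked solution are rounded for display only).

price = 24.042727
ρ = 105.253335

σ√T = 0.3974·√2.8257 = 0.668022
d₁ = (ln(S/K) + (r+σ²/2)T) / (σ√T) = (ln(107.85/125.98) + (0.0167+0.3974²/2)·2.8257) / 0.668022 = (-0.155382 + 0.270316) / 0.668022 = 0.172052
d₂ = d₁ − σ√T = 0.172052 − 0.668022 = -0.495971
e^{−rT} = e^{−0.0167·2.8257} = 0.953907
N(d₁) = 0.568301,  N(d₂) = 0.309958
Call price V = S·N(d₁) − K·e^{−rT}·N(d₂) = 61.291315 − 37.248588 = 24.042727
ρ = K·T·e^{−rT}·N(d₂) = 105.253335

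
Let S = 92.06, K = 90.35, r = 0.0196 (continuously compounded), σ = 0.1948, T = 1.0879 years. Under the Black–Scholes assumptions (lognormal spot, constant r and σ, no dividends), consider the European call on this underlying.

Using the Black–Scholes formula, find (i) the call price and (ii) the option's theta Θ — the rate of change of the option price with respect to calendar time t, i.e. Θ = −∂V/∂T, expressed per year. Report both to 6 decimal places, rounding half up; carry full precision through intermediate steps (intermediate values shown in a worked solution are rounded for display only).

price = 9.252166
Θ = -4.212654

σ√T = 0.1948·√1.0879 = 0.203181
d₁ = (ln(S/K) + (r+σ²/2)T) / (σ√T) = (ln(92.06/90.35) + (0.0196+0.1948²/2)·1.0879) / 0.203181 = (0.018750 + 0.041964) / 0.203181 = 0.298815
d₂ = d₁ − σ√T = 0.298815 − 0.203181 = 0.095634
e^{−rT} = e^{−0.0196·1.0879} = 0.978903
N(d₁) = 0.617460,  N(d₂) = 0.538094
Call price V = S·N(d₁) − K·e^{−rT}·N(d₂) = 56.843325 − 47.591159 = 9.252166
φ(d₁) = (1/√(2π))·e^{−d₁²/2} = 0.381523
Θ = −S·φ(d₁)·σ/(2√T) − r·K·e^{−rT}·N(d₂) = −3.279867 − 0.932787 = -4.212654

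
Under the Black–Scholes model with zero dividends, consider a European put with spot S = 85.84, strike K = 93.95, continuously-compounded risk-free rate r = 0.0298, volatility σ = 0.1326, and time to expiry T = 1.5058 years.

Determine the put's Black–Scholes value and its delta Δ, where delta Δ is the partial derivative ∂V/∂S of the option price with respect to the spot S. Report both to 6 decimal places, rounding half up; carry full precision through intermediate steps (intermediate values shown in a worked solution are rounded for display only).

price = 7.908807
Δ = -0.578355

σ√T = 0.1326·√1.5058 = 0.162715
d₁ = (ln(S/K) + (r+σ²/2)T) / (σ√T) = (ln(85.84/93.95) + (0.0298+0.1326²/2)·1.5058) / 0.162715 = (-0.090278 + 0.058111) / 0.162715 = -0.197688
d₂ = d₁ − σ√T = -0.197688 − 0.162715 = -0.360403
e^{−rT} = e^{−0.0298·1.5058} = 0.956119
N(−d₁) = 0.578355,  N(−d₂) = 0.640727
Put price V = K·e^{−rT}·N(−d₂) − S·N(−d₁) = 57.554826 − 49.646019 = 7.908807
Δ = −N(−d₁) = -0.578355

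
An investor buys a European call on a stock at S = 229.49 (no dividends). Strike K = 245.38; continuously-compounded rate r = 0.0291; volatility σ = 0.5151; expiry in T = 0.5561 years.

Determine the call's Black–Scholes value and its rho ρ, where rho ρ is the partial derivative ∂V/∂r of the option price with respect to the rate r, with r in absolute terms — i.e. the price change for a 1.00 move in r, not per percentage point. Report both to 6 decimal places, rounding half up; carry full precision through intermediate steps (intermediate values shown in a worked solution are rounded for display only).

σ√T = 0.5151·√0.5561 = 0.384121
d₁ = (ln(S/K) + (r+σ²/2)T) / (σ√T) = (ln(229.49/245.38) + (0.0291+0.5151²/2)·0.5561) / 0.384121 = (-0.066949 + 0.089957) / 0.384121 = 0.059899
d₂ = d₁ − σ√T = 0.059899 − 0.384121 = -0.324222
e^{−rT} = e^{−0.0291·0.5561} = 0.983948
N(d₁) = 0.523882,  N(d₂) = 0.372885
Call price V = S·N(d₁) − K·e^{−rT}·N(d₂) = 120.225654 − 90.029745 = 30.195909
ρ = K·T·e^{−rT}·N(d₂) = 50.065541

price = 30.195909
ρ = 50.065541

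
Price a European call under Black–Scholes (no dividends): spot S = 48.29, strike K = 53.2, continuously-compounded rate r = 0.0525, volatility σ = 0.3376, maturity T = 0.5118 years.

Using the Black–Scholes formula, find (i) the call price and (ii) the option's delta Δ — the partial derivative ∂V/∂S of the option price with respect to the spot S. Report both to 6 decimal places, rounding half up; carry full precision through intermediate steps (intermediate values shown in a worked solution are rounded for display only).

σ√T = 0.3376·√0.5118 = 0.241520
d₁ = (ln(S/K) + (r+σ²/2)T) / (σ√T) = (ln(48.29/53.2) + (0.0525+0.3376²/2)·0.5118) / 0.241520 = (-0.096834 + 0.056035) / 0.241520 = -0.168924
d₂ = d₁ − σ√T = -0.168924 − 0.241520 = -0.410444
e^{−rT} = e^{−0.0525·0.5118} = 0.973488
N(d₁) = 0.432928,  N(d₂) = 0.340740
Call price V = S·N(d₁) − K·e^{−rT}·N(d₂) = 20.906100 − 17.646790 = 3.259310
Δ = N(d₁) = 0.432928

price = 3.259310
Δ = 0.432928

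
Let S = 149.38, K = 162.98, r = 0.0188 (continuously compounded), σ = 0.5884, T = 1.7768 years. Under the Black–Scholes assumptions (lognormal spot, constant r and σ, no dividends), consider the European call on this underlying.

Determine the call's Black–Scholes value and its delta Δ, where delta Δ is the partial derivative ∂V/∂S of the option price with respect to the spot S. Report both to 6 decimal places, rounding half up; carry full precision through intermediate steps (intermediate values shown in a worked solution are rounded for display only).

price = 42.808860
Δ = 0.626900

σ√T = 0.5884·√1.7768 = 0.784318
d₁ = (ln(S/K) + (r+σ²/2)T) / (σ√T) = (ln(149.38/162.98) + (0.0188+0.5884²/2)·1.7768) / 0.784318 = (-0.087134 + 0.340981) / 0.784318 = 0.323653
d₂ = d₁ − σ√T = 0.323653 − 0.784318 = -0.460665
e^{−rT} = e^{−0.0188·1.7768} = 0.967148
N(d₁) = 0.626900,  N(d₂) = 0.322520
Call price V = S·N(d₁) − K·e^{−rT}·N(d₂) = 93.646267 − 50.837408 = 42.808860
Δ = N(d₁) = 0.626900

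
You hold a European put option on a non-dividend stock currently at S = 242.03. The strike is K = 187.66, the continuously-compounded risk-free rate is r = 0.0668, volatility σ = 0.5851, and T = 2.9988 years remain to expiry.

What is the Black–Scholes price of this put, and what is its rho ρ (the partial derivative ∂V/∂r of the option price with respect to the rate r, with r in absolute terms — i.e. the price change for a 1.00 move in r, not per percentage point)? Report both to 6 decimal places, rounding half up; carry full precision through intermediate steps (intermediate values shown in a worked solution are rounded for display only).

σ√T = 0.5851·√2.9988 = 1.013220
d₁ = (ln(S/K) + (r+σ²/2)T) / (σ√T) = (ln(242.03/187.66) + (0.0668+0.5851²/2)·2.9988) / 1.013220 = (0.254430 + 0.713627) / 1.013220 = 0.955426
d₂ = d₁ − σ√T = 0.955426 − 1.013220 = -0.057794
e^{−rT} = e^{−0.0668·2.9988} = 0.818469
N(−d₁) = 0.169681,  N(−d₂) = 0.523044
Put price V = K·e^{−rT}·N(−d₂) − S·N(−d₁) = 80.336293 − 41.067907 = 39.268386
ρ = −K·T·e^{−rT}·N(−d₂) = -240.912476

price = 39.268386
ρ = -240.912476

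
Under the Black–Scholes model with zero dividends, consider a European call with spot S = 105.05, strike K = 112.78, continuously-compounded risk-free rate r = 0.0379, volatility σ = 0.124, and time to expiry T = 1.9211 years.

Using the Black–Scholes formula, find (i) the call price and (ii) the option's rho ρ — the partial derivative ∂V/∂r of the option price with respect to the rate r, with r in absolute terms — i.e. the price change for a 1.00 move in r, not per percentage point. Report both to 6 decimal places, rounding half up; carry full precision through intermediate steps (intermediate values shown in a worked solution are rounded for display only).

price = 7.282703
ρ = 94.668155

σ√T = 0.124·√1.9211 = 0.171869
d₁ = (ln(S/K) + (r+σ²/2)T) / (σ√T) = (ln(105.05/112.78) + (0.0379+0.124²/2)·1.9211) / 0.171869 = (-0.071003 + 0.087579) / 0.171869 = 0.096449
d₂ = d₁ − σ√T = 0.096449 − 0.171869 = -0.075420
e^{−rT} = e^{−0.0379·1.9211} = 0.929778
N(d₁) = 0.538418,  N(d₂) = 0.469940
Call price V = S·N(d₁) − K·e^{−rT}·N(d₂) = 56.560801 − 49.278099 = 7.282703
ρ = K·T·e^{−rT}·N(d₂) = 94.668155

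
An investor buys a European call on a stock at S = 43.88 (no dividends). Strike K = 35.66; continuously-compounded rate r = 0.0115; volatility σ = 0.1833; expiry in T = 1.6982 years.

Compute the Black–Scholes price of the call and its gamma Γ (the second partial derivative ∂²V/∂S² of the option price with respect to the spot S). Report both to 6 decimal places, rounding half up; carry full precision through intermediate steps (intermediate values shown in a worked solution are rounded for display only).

price = 9.762320
Γ = 0.021482

σ√T = 0.1833·√1.6982 = 0.238867
d₁ = (ln(S/K) + (r+σ²/2)T) / (σ√T) = (ln(43.88/35.66) + (0.0115+0.1833²/2)·1.6982) / 0.238867 = (0.207429 + 0.048058) / 0.238867 = 1.069577
d₂ = d₁ − σ√T = 1.069577 − 0.238867 = 0.830710
e^{−rT} = e^{−0.0115·1.6982} = 0.980660
N(d₁) = 0.857595,  N(d₂) = 0.796931
Call price V = S·N(d₁) − K·e^{−rT}·N(d₂) = 37.631277 − 27.868957 = 9.762320
φ(d₁) = (1/√(2π))·e^{−d₁²/2} = 0.225162
Γ = φ(d₁) / (S·σ·√T) = 0.021482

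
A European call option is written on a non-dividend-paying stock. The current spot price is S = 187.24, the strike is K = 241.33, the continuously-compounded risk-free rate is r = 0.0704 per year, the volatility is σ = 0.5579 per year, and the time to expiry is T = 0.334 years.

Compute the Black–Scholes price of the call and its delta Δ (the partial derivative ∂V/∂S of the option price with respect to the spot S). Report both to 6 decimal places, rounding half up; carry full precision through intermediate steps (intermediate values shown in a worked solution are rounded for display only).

price = 9.378936
Δ = 0.290153

σ√T = 0.5579·√0.334 = 0.322426
d₁ = (ln(S/K) + (r+σ²/2)T) / (σ√T) = (ln(187.24/241.33) + (0.0704+0.5579²/2)·0.334) / 0.322426 = (-0.253774 + 0.075493) / 0.322426 = -0.552938
d₂ = d₁ − σ√T = -0.552938 − 0.322426 = -0.875363
e^{−rT} = e^{−0.0704·0.334} = 0.976761
N(d₁) = 0.290153,  N(d₂) = 0.190688
Call price V = S·N(d₁) − K·e^{−rT}·N(d₂) = 54.328250 − 44.949314 = 9.378936
Δ = N(d₁) = 0.290153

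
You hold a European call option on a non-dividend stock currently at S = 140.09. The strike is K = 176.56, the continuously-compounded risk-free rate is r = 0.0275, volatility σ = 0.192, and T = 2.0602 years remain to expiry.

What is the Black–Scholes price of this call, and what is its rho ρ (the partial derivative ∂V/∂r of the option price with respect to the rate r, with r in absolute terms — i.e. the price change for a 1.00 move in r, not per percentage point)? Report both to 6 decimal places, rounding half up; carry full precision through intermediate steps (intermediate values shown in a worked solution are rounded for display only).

σ√T = 0.192·√2.0602 = 0.275585
d₁ = (ln(S/K) + (r+σ²/2)T) / (σ√T) = (ln(140.09/176.56) + (0.0275+0.192²/2)·2.0602) / 0.275585 = (-0.231376 + 0.094629) / 0.275585 = -0.496204
d₂ = d₁ − σ√T = -0.496204 − 0.275585 = -0.771790
e^{−rT} = e^{−0.0275·2.0602} = 0.944920
N(d₁) = 0.309875,  N(d₂) = 0.220120
Call price V = S·N(d₁) − K·e^{−rT}·N(d₂) = 43.410406 − 36.723642 = 6.686764
ρ = K·T·e^{−rT}·N(d₂) = 75.658047

price = 6.686764
ρ = 75.658047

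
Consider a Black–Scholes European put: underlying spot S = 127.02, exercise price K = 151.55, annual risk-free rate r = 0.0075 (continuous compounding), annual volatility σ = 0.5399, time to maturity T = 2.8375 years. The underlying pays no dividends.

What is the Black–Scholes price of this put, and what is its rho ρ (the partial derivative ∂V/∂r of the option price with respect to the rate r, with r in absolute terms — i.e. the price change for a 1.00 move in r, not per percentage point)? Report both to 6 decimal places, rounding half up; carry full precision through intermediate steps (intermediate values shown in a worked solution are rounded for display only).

price = 59.609912
ρ = -309.062900

σ√T = 0.5399·√2.8375 = 0.909455
d₁ = (ln(S/K) + (r+σ²/2)T) / (σ√T) = (ln(127.02/151.55) + (0.0075+0.5399²/2)·2.8375) / 0.909455 = (-0.176571 + 0.434836) / 0.909455 = 0.283977
d₂ = d₁ − σ√T = 0.283977 − 0.909455 = -0.625478
e^{−rT} = e^{−0.0075·2.8375} = 0.978944
N(−d₁) = 0.388214,  N(−d₂) = 0.734171
Put price V = K·e^{−rT}·N(−d₂) − S·N(−d₁) = 108.920846 − 49.310934 = 59.609912
ρ = −K·T·e^{−rT}·N(−d₂) = -309.062900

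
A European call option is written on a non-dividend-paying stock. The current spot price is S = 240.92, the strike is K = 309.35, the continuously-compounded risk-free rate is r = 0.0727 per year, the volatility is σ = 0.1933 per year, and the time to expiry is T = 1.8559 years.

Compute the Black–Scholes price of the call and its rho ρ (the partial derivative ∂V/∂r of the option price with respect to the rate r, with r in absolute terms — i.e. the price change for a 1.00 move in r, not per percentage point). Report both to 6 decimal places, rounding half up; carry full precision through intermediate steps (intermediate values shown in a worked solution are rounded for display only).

price = 14.582949
ρ = 142.863208

σ√T = 0.1933·√1.8559 = 0.263335
d₁ = (ln(S/K) + (r+σ²/2)T) / (σ√T) = (ln(240.92/309.35) + (0.0727+0.1933²/2)·1.8559) / 0.263335 = (-0.250008 + 0.169597) / 0.263335 = -0.305359
d₂ = d₁ − σ√T = -0.305359 − 0.263335 = -0.568694
e^{−rT} = e^{−0.0727·1.8559} = 0.873782
N(d₁) = 0.380047,  N(d₂) = 0.284782
Call price V = S·N(d₁) − K·e^{−rT}·N(d₂) = 91.560807 − 76.977858 = 14.582949
ρ = K·T·e^{−rT}·N(d₂) = 142.863208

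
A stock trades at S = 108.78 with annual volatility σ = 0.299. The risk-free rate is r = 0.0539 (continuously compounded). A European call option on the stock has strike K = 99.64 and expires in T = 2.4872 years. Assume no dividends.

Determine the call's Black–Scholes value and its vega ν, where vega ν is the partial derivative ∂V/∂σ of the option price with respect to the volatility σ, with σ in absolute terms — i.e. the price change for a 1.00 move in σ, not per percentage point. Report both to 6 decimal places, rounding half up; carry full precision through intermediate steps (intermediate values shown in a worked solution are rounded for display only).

σ√T = 0.299·√2.4872 = 0.471549
d₁ = (ln(S/K) + (r+σ²/2)T) / (σ√T) = (ln(108.78/99.64) + (0.0539+0.299²/2)·2.4872) / 0.471549 = (0.087764 + 0.245239) / 0.471549 = 0.706190
d₂ = d₁ − σ√T = 0.706190 − 0.471549 = 0.234641
e^{−rT} = e^{−0.0539·2.4872} = 0.874538
N(d₁) = 0.759965,  N(d₂) = 0.592756
Call price V = S·N(d₁) − K·e^{−rT}·N(d₂) = 82.668993 − 51.652154 = 31.016839
φ(d₁) = (1/√(2π))·e^{−d₁²/2} = 0.310898
ν = S·φ(d₁)·√T = 53.336217

price = 31.016839
ν = 53.336217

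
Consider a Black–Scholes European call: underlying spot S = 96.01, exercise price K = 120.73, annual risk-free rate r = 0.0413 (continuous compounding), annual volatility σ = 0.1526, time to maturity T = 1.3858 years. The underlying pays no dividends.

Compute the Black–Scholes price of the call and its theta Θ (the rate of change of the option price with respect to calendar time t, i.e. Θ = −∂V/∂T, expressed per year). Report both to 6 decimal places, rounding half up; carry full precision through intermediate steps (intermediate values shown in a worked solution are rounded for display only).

price = 1.694925
Θ = -2.400159

σ√T = 0.1526·√1.3858 = 0.179641
d₁ = (ln(S/K) + (r+σ²/2)T) / (σ√T) = (ln(96.01/120.73) + (0.0413+0.1526²/2)·1.3858) / 0.179641 = (-0.229104 + 0.073369) / 0.179641 = -0.866927
d₂ = d₁ − σ√T = -0.866927 − 0.179641 = -1.046568
e^{−rT} = e^{−0.0413·1.3858} = 0.944373
N(d₁) = 0.192991,  N(d₂) = 0.147650
Call price V = S·N(d₁) − K·e^{−rT}·N(d₂) = 18.529072 − 16.834147 = 1.694925
φ(d₁) = (1/√(2π))·e^{−d₁²/2} = 0.273975
Θ = −S·φ(d₁)·σ/(2√T) − r·K·e^{−rT}·N(d₂) = −1.704909 − 0.695250 = -2.400159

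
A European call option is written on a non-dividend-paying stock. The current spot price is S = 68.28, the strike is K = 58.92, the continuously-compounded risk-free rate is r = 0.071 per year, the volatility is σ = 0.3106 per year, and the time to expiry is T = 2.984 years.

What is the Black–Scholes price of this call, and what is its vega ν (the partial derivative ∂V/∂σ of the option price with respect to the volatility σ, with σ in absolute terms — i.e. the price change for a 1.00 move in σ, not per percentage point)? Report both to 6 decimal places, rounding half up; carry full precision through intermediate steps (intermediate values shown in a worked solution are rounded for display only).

price = 25.120883
ν = 30.309211

σ√T = 0.3106·√2.984 = 0.536538
d₁ = (ln(S/K) + (r+σ²/2)T) / (σ√T) = (ln(68.28/58.92) + (0.071+0.3106²/2)·2.984) / 0.536538 = (0.147436 + 0.355801) / 0.536538 = 0.937933
d₂ = d₁ − σ√T = 0.937933 − 0.536538 = 0.401394
e^{−rT} = e^{−0.071·2.984} = 0.809075
N(d₁) = 0.825861,  N(d₂) = 0.655935
Call price V = S·N(d₁) − K·e^{−rT}·N(d₂) = 56.389758 − 31.268875 = 25.120883
φ(d₁) = (1/√(2π))·e^{−d₁²/2} = 0.256970
ν = S·φ(d₁)·√T = 30.309211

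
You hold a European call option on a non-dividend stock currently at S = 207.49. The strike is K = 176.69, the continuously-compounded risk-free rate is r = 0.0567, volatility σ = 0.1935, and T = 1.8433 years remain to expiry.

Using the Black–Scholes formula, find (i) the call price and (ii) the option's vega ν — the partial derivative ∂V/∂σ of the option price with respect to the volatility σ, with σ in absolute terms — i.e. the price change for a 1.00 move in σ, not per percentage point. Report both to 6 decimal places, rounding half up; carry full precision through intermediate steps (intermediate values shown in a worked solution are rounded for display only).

price = 52.219376
ν = 58.625650

σ√T = 0.1935·√1.8433 = 0.262711
d₁ = (ln(S/K) + (r+σ²/2)T) / (σ√T) = (ln(207.49/176.69) + (0.0567+0.1935²/2)·1.8433) / 0.262711 = (0.160686 + 0.139024) / 0.262711 = 1.140834
d₂ = d₁ − σ√T = 1.140834 − 0.262711 = 0.878122
e^{−rT} = e^{−0.0567·1.8433} = 0.900761
N(d₁) = 0.873030,  N(d₂) = 0.810061
Call price V = S·N(d₁) − K·e^{−rT}·N(d₂) = 181.145094 − 128.925718 = 52.219376
φ(d₁) = (1/√(2π))·e^{−d₁²/2} = 0.208110
ν = S·φ(d₁)·√T = 58.625650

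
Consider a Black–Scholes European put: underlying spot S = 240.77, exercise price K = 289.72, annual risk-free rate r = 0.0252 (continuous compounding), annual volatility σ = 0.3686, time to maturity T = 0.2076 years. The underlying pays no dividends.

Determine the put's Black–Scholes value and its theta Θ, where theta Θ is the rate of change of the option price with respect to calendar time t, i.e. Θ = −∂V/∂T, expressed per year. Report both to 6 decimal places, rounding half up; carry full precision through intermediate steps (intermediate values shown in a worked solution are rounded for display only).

σ√T = 0.3686·√0.2076 = 0.167946
d₁ = (ln(S/K) + (r+σ²/2)T) / (σ√T) = (ln(240.77/289.72) + (0.0252+0.3686²/2)·0.2076) / 0.167946 = (-0.185073 + 0.019334) / 0.167946 = -0.986857
d₂ = d₁ − σ√T = -0.986857 − 0.167946 = -1.154803
e^{−rT} = e^{−0.0252·0.2076} = 0.994782
N(−d₁) = 0.838144,  N(−d₂) = 0.875914
Put price V = K·e^{−rT}·N(−d₂) − S·N(−d₁) = 252.445774 − 201.799833 = 50.645941
φ(d₁) = (1/√(2π))·e^{−d₁²/2} = 0.245151
Θ = −S·φ(d₁)·σ/(2√T) + r·K·e^{−rT}·N(−d₂) = −23.875218 + 6.361634 = -17.513584

price = 50.645941
Θ = -17.513584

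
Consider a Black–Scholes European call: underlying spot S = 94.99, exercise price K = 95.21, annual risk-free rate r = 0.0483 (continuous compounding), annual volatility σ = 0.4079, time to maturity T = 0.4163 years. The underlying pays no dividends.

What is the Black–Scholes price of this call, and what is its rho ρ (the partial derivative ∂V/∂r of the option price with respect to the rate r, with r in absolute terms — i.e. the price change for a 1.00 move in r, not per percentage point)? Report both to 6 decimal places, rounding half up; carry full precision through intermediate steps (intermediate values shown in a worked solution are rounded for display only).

price = 10.717071
ρ = 18.432581

σ√T = 0.4079·√0.4163 = 0.263182
d₁ = (ln(S/K) + (r+σ²/2)T) / (σ√T) = (ln(94.99/95.21) + (0.0483+0.4079²/2)·0.4163) / 0.263182 = (-0.002313 + 0.054740) / 0.263182 = 0.199202
d₂ = d₁ − σ√T = 0.199202 − 0.263182 = -0.063981
e^{−rT} = e^{−0.0483·0.4163} = 0.980094
N(d₁) = 0.578948,  N(d₂) = 0.474493
Call price V = S·N(d₁) − K·e^{−rT}·N(d₂) = 54.994231 − 44.277159 = 10.717071
ρ = K·T·e^{−rT}·N(d₂) = 18.432581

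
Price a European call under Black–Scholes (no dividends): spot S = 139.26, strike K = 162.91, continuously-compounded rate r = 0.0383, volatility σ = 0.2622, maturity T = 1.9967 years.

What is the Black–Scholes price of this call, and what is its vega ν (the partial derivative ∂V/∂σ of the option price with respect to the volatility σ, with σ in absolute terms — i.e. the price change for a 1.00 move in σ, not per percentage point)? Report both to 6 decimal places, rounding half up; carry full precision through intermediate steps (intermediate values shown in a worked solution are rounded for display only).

σ√T = 0.2622·√1.9967 = 0.370501
d₁ = (ln(S/K) + (r+σ²/2)T) / (σ√T) = (ln(139.26/162.91) + (0.0383+0.2622²/2)·1.9967) / 0.370501 = (-0.156855 + 0.145109) / 0.370501 = -0.031704
d₂ = d₁ − σ√T = -0.031704 − 0.370501 = -0.402204
e^{−rT} = e^{−0.0383·1.9967} = 0.926377
N(d₁) = 0.487354,  N(d₂) = 0.343767
Call price V = S·N(d₁) − K·e^{−rT}·N(d₂) = 67.868949 − 51.879962 = 15.988988
φ(d₁) = (1/√(2π))·e^{−d₁²/2} = 0.398742
ν = S·φ(d₁)·√T = 78.464752

price = 15.988988
ν = 78.464752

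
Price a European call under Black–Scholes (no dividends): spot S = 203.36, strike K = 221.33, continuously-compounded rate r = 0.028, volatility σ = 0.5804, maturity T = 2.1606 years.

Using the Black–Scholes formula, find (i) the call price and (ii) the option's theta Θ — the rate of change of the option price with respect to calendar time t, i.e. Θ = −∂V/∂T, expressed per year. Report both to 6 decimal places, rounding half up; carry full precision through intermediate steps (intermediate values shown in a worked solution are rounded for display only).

σ√T = 0.5804·√2.1606 = 0.853129
d₁ = (ln(S/K) + (r+σ²/2)T) / (σ√T) = (ln(203.36/221.33) + (0.028+0.5804²/2)·2.1606) / 0.853129 = (-0.084677 + 0.424411) / 0.853129 = 0.398221
d₂ = d₁ − σ√T = 0.398221 − 0.853129 = -0.454907
e^{−rT} = e^{−0.028·2.1606} = 0.941297
N(d₁) = 0.654767,  N(d₂) = 0.324588
Call price V = S·N(d₁) − K·e^{−rT}·N(d₂) = 133.153318 − 67.623750 = 65.529568
φ(d₁) = (1/√(2π))·e^{−d₁²/2} = 0.368532
Θ = −S·φ(d₁)·σ/(2√T) − r·K·e^{−rT}·N(d₂) = −14.796212 − 1.893465 = -16.689677

price = 65.529568
Θ = -16.689677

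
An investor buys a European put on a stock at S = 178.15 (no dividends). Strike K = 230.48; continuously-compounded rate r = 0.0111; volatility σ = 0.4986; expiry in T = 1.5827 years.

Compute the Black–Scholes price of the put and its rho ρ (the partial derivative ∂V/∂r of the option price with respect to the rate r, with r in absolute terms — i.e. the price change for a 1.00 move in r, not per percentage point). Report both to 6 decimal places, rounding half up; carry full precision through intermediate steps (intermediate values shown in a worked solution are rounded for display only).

price = 77.430221
ρ = -271.275559

σ√T = 0.4986·√1.5827 = 0.627266
d₁ = (ln(S/K) + (r+σ²/2)T) / (σ√T) = (ln(178.15/230.48) + (0.0111+0.4986²/2)·1.5827) / 0.627266 = (-0.257538 + 0.214299) / 0.627266 = -0.068933
d₂ = d₁ − σ√T = -0.068933 − 0.627266 = -0.696198
e^{−rT} = e^{−0.0111·1.5827} = 0.982585
N(−d₁) = 0.527478,  N(−d₂) = 0.756848
Put price V = K·e^{−rT}·N(−d₂) − S·N(−d₁) = 171.400492 − 93.970272 = 77.430221
ρ = −K·T·e^{−rT}·N(−d₂) = -271.275559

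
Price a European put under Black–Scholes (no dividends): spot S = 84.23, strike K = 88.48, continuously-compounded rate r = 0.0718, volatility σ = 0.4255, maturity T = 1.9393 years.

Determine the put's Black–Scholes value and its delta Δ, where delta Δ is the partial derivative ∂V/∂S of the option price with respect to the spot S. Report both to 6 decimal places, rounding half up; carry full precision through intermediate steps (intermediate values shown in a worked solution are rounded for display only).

σ√T = 0.4255·√1.9393 = 0.592546
d₁ = (ln(S/K) + (r+σ²/2)T) / (σ√T) = (ln(84.23/88.48) + (0.0718+0.4255²/2)·1.9393) / 0.592546 = (-0.049225 + 0.314797) / 0.592546 = 0.448188
d₂ = d₁ − σ√T = 0.448188 − 0.592546 = -0.144358
e^{−rT} = e^{−0.0718·1.9393} = 0.870018
N(−d₁) = 0.327009,  N(−d₂) = 0.557391
Put price V = K·e^{−rT}·N(−d₂) − S·N(−d₁) = 42.907516 − 27.543962 = 15.363554
Δ = −N(−d₁) = -0.327009

price = 15.363554
Δ = -0.327009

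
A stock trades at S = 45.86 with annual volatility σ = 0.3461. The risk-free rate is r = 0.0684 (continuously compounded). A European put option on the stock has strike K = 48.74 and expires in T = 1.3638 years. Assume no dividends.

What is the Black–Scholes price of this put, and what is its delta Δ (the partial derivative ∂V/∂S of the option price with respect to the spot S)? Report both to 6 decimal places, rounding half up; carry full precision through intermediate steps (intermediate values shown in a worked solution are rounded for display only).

σ√T = 0.3461·√1.3638 = 0.404182
d₁ = (ln(S/K) + (r+σ²/2)T) / (σ√T) = (ln(45.86/48.74) + (0.0684+0.3461²/2)·1.3638) / 0.404182 = (-0.060907 + 0.174965) / 0.404182 = 0.282196
d₂ = d₁ − σ√T = 0.282196 − 0.404182 = -0.121986
e^{−rT} = e^{−0.0684·1.3638} = 0.910935
N(−d₁) = 0.388896,  N(−d₂) = 0.548545
Put price V = K·e^{−rT}·N(−d₂) − S·N(−d₁) = 24.354820 − 17.834792 = 6.520028
Δ = −N(−d₁) = -0.388896

price = 6.520028
Δ = -0.388896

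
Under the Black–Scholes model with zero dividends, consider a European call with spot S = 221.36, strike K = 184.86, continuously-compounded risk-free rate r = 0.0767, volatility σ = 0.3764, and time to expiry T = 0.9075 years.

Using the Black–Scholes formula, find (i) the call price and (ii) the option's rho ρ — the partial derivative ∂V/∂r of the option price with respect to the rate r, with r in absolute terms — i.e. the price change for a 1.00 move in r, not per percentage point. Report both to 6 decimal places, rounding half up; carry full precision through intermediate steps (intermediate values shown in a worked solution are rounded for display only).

σ√T = 0.3764·√0.9075 = 0.358569
d₁ = (ln(S/K) + (r+σ²/2)T) / (σ√T) = (ln(221.36/184.86) + (0.0767+0.3764²/2)·0.9075) / 0.358569 = (0.180192 + 0.133891) / 0.358569 = 0.875933
d₂ = d₁ − σ√T = 0.875933 − 0.358569 = 0.517364
e^{−rT} = e^{−0.0767·0.9075} = 0.932762
N(d₁) = 0.809467,  N(d₂) = 0.697549
Call price V = S·N(d₁) − K·e^{−rT}·N(d₂) = 179.183592 − 120.278647 = 58.904946
ρ = K·T·e^{−rT}·N(d₂) = 109.152872

price = 58.904946
ρ = 109.152872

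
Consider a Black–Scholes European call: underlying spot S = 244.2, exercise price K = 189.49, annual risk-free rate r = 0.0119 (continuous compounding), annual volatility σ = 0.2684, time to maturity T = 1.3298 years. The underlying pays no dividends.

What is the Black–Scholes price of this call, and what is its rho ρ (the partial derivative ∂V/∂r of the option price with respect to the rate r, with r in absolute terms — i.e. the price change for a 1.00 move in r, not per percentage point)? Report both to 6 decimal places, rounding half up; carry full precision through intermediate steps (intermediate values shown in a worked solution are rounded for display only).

σ√T = 0.2684·√1.3298 = 0.309511
d₁ = (ln(S/K) + (r+σ²/2)T) / (σ√T) = (ln(244.2/189.49) + (0.0119+0.2684²/2)·1.3298) / 0.309511 = (0.253651 + 0.063723) / 0.309511 = 1.025407
d₂ = d₁ − σ√T = 1.025407 − 0.309511 = 0.715896
e^{−rT} = e^{−0.0119·1.3298} = 0.984300
N(d₁) = 0.847414,  N(d₂) = 0.762972
Call price V = S·N(d₁) − K·e^{−rT}·N(d₂) = 206.938584 − 142.305761 = 64.632823
ρ = K·T·e^{−rT}·N(d₂) = 189.238201

price = 64.632823
ρ = 189.238201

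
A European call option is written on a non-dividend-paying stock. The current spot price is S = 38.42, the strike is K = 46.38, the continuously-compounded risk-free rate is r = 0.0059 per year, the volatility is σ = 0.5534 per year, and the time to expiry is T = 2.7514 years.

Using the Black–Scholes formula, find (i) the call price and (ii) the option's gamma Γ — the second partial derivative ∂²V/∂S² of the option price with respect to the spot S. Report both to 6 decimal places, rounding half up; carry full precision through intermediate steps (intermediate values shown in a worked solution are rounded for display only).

σ√T = 0.5534·√2.7514 = 0.917944
d₁ = (ln(S/K) + (r+σ²/2)T) / (σ√T) = (ln(38.42/46.38) + (0.0059+0.5534²/2)·2.7514) / 0.917944 = (-0.188290 + 0.437544) / 0.917944 = 0.271534
d₂ = d₁ − σ√T = 0.271534 − 0.917944 = -0.646409
e^{−rT} = e^{−0.0059·2.7514} = 0.983898
N(d₁) = 0.607010,  N(d₂) = 0.259007
Call price V = S·N(d₁) − K·e^{−rT}·N(d₂) = 23.321325 − 11.819322 = 11.502002
φ(d₁) = (1/√(2π))·e^{−d₁²/2} = 0.384503
Γ = φ(d₁) / (S·σ·√T) = 0.010903

price = 11.502002
Γ = 0.010903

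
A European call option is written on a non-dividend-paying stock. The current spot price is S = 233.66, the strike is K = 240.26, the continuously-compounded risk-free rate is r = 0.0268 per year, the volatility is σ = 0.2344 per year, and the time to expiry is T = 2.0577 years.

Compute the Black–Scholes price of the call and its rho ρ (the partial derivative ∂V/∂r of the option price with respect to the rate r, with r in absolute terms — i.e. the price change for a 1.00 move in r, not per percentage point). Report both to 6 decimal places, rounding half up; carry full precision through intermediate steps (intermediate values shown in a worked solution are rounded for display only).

price = 34.021959
ρ = 217.719821

σ√T = 0.2344·√2.0577 = 0.336239
d₁ = (ln(S/K) + (r+σ²/2)T) / (σ√T) = (ln(233.66/240.26) + (0.0268+0.2344²/2)·2.0577) / 0.336239 = (-0.027855 + 0.111675) / 0.336239 = 0.249287
d₂ = d₁ − σ√T = 0.249287 − 0.336239 = -0.086952
e^{−rT} = e^{−0.0268·2.0577} = 0.946347
N(d₁) = 0.598431,  N(d₂) = 0.465355
Call price V = S·N(d₁) − K·e^{−rT}·N(d₂) = 139.829326 − 105.807368 = 34.021959
ρ = K·T·e^{−rT}·N(d₂) = 217.719821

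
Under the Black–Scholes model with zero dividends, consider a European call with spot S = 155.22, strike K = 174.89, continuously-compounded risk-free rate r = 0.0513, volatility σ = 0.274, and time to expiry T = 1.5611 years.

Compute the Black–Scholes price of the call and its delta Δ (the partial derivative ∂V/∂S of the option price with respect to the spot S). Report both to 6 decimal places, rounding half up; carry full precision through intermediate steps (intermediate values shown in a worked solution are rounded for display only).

σ√T = 0.274·√1.5611 = 0.342347
d₁ = (ln(S/K) + (r+σ²/2)T) / (σ√T) = (ln(155.22/174.89) + (0.0513+0.274²/2)·1.5611) / 0.342347 = (-0.119314 + 0.138685) / 0.342347 = 0.056584
d₂ = d₁ − σ√T = 0.056584 − 0.342347 = -0.285763
e^{−rT} = e^{−0.0513·1.5611} = 0.923038
N(d₁) = 0.522562,  N(d₂) = 0.387530
Call price V = S·N(d₁) − K·e^{−rT}·N(d₂) = 81.112015 − 62.559028 = 18.552987
Δ = N(d₁) = 0.522562

price = 18.552987
Δ = 0.522562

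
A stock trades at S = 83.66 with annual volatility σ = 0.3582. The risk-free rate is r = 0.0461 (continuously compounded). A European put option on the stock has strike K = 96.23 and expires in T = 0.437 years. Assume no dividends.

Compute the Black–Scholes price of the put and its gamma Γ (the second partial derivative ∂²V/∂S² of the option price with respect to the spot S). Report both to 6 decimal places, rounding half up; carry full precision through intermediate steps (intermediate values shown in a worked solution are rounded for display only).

σ√T = 0.3582·√0.437 = 0.236792
d₁ = (ln(S/K) + (r+σ²/2)T) / (σ√T) = (ln(83.66/96.23) + (0.0461+0.3582²/2)·0.437) / 0.236792 = (-0.139980 + 0.048181) / 0.236792 = -0.387680
d₂ = d₁ − σ√T = -0.387680 − 0.236792 = -0.624472
e^{−rT} = e^{−0.0461·0.437} = 0.980056
N(−d₁) = 0.650874,  N(−d₂) = 0.733841
Put price V = K·e^{−rT}·N(−d₂) − S·N(−d₁) = 69.209117 − 54.452082 = 14.757036
φ(d₁) = (1/√(2π))·e^{−d₁²/2} = 0.370061
Γ = φ(d₁) / (S·σ·√T) = 0.018681

price = 14.757036
Γ = 0.018681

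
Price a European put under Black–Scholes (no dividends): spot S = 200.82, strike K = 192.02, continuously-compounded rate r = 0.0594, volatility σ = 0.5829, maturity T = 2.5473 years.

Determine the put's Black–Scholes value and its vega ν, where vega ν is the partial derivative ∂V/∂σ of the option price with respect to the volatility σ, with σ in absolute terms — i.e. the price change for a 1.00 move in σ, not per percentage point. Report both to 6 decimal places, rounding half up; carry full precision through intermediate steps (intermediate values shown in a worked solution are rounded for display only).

price = 48.987705
ν = 101.750145

σ√T = 0.5829·√2.5473 = 0.930324
d₁ = (ln(S/K) + (r+σ²/2)T) / (σ√T) = (ln(200.82/192.02) + (0.0594+0.5829²/2)·2.5473) / 0.930324 = (0.044809 + 0.584061) / 0.930324 = 0.675969
d₂ = d₁ − σ√T = 0.675969 − 0.930324 = -0.254355
e^{−rT} = e^{−0.0594·2.5473} = 0.859582
N(−d₁) = 0.249530,  N(−d₂) = 0.600389
Put price V = K·e^{−rT}·N(−d₂) − S·N(−d₁) = 99.098339 − 50.110634 = 48.987705
φ(d₁) = (1/√(2π))·e^{−d₁²/2} = 0.317459
ν = S·φ(d₁)·√T = 101.750145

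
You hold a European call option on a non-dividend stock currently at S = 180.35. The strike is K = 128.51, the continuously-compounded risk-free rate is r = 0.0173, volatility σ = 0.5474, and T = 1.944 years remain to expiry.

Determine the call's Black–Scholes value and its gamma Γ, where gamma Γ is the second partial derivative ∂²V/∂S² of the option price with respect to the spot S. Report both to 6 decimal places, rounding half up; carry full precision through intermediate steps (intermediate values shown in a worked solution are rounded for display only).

price = 78.282713
Γ = 0.001986

σ√T = 0.5474·√1.944 = 0.763226
d₁ = (ln(S/K) + (r+σ²/2)T) / (σ√T) = (ln(180.35/128.51) + (0.0173+0.5474²/2)·1.944) / 0.763226 = (0.338893 + 0.324888) / 0.763226 = 0.869704
d₂ = d₁ − σ√T = 0.869704 − 0.763226 = 0.106479
e^{−rT} = e^{−0.0173·1.944} = 0.966928
N(d₁) = 0.807769,  N(d₂) = 0.542399
Call price V = S·N(d₁) − K·e^{−rT}·N(d₂) = 145.681134 − 67.398421 = 78.282713
φ(d₁) = (1/√(2π))·e^{−d₁²/2} = 0.273315
Γ = φ(d₁) / (S·σ·√T) = 0.001986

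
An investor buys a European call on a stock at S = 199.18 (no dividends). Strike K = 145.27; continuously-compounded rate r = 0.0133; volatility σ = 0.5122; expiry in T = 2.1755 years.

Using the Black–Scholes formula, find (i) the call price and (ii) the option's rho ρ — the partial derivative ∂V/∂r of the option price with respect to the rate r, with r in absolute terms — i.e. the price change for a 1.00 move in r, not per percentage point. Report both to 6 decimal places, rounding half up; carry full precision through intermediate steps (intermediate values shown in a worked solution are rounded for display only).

price = 83.937544
ρ = 163.095677

σ√T = 0.5122·√2.1755 = 0.755473
d₁ = (ln(S/K) + (r+σ²/2)T) / (σ√T) = (ln(199.18/145.27) + (0.0133+0.5122²/2)·2.1755) / 0.755473 = (0.315615 + 0.314304) / 0.755473 = 0.833807
d₂ = d₁ − σ√T = 0.833807 − 0.755473 = 0.078334
e^{−rT} = e^{−0.0133·2.1755} = 0.971480
N(d₁) = 0.797805,  N(d₂) = 0.531219
Call price V = S·N(d₁) − K·e^{−rT}·N(d₂) = 158.906828 − 74.969284 = 83.937544
ρ = K·T·e^{−rT}·N(d₂) = 163.095677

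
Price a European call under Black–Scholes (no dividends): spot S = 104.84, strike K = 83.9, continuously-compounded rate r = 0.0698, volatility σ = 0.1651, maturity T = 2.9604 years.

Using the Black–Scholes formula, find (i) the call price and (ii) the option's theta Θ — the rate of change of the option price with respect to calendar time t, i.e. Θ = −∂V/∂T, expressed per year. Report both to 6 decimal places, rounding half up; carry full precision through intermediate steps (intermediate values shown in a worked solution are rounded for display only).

price = 37.283289
Θ = -4.867444

σ√T = 0.1651·√2.9604 = 0.284068
d₁ = (ln(S/K) + (r+σ²/2)T) / (σ√T) = (ln(104.84/83.9) + (0.0698+0.1651²/2)·2.9604) / 0.284068 = (0.222810 + 0.246983) / 0.284068 = 1.653805
d₂ = d₁ − σ√T = 1.653805 − 0.284068 = 1.369737
e^{−rT} = e^{−0.0698·2.9604} = 0.813316
N(d₁) = 0.950916,  N(d₂) = 0.914615
Call price V = S·N(d₁) − K·e^{−rT}·N(d₂) = 99.694077 − 62.410788 = 37.283289
φ(d₁) = (1/√(2π))·e^{−d₁²/2} = 0.101624
Θ = −S·φ(d₁)·σ/(2√T) − r·K·e^{−rT}·N(d₂) = −0.511171 − 4.356273 = -4.867444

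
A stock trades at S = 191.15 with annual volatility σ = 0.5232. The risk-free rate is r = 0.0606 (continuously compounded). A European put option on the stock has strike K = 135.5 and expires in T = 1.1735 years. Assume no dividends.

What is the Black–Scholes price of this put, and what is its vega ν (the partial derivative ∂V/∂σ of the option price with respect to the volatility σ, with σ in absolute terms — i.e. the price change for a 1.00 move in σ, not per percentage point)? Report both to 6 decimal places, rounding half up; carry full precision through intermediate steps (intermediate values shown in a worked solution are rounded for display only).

price = 11.627955
ν = 49.305300

σ√T = 0.5232·√1.1735 = 0.566773
d₁ = (ln(S/K) + (r+σ²/2)T) / (σ√T) = (ln(191.15/135.5) + (0.0606+0.5232²/2)·1.1735) / 0.566773 = (0.344087 + 0.231730) / 0.566773 = 1.015956
d₂ = d₁ − σ√T = 1.015956 − 0.566773 = 0.449183
e^{−rT} = e^{−0.0606·1.1735} = 0.931356
N(−d₁) = 0.154825,  N(−d₂) = 0.326650
Put price V = K·e^{−rT}·N(−d₂) − S·N(−d₁) = 41.222768 − 29.594813 = 11.627955
φ(d₁) = (1/√(2π))·e^{−d₁²/2} = 0.238110
ν = S·φ(d₁)·√T = 49.305300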